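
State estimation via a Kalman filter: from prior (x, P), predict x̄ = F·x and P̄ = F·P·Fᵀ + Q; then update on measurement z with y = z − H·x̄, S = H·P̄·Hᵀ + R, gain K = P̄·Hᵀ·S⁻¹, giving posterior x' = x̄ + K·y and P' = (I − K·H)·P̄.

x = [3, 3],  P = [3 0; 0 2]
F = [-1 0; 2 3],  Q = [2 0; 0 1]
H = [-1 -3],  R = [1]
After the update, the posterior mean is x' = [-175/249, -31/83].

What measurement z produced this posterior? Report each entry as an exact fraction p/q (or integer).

x̄ = F·x = [-3, 15]
P̄ = F·P·Fᵀ + Q = [5 -6; -6 31]
S = H·P̄·Hᵀ + R = [249]
K = P̄·Hᵀ·S⁻¹ = [13/249; -29/83]
x' − x̄ = [572/249, -1276/83] = K·y
y = (KᵀK)⁻¹·Kᵀ·(x' − x̄) = [44]
z = y + H·x̄ = [44] + [-42] = [2]

z = [2]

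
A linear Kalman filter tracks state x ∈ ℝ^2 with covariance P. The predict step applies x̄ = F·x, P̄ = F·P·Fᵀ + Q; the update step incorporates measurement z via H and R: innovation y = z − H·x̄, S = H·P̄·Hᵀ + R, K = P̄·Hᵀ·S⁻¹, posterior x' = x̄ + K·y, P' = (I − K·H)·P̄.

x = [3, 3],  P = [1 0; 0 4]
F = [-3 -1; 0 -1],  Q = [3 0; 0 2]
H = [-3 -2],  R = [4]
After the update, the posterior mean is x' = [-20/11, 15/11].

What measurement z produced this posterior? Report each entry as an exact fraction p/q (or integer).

x̄ = F·x = [-12, -3]
P̄ = F·P·Fᵀ + Q = [16 4; 4 6]
S = H·P̄·Hᵀ + R = [220]
K = P̄·Hᵀ·S⁻¹ = [-14/55; -6/55]
x' − x̄ = [112/11, 48/11] = K·y
y = (KᵀK)⁻¹·Kᵀ·(x' − x̄) = [-40]
z = y + H·x̄ = [-40] + [42] = [2]

z = [2]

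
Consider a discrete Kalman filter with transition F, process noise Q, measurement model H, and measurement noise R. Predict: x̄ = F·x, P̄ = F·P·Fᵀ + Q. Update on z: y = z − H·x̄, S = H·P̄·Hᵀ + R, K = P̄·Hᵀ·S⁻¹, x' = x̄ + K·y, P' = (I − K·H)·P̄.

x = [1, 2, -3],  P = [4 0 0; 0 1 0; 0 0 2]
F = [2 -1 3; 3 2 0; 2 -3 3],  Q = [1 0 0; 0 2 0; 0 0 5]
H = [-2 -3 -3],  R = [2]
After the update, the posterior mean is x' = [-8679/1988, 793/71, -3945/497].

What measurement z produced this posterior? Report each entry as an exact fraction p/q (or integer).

x̄ = F·x = [-9, 7, -13]
P̄ = F·P·Fᵀ + Q = [36 22 37; 22 42 18; 37 18 48]
S = H·P̄·Hᵀ + R = [1988]
K = P̄·Hᵀ·S⁻¹ = [-249/1988; -8/71; -68/497]
x' − x̄ = [9213/1988, 296/71, 2516/497] = K·y
y = (KᵀK)⁻¹·Kᵀ·(x' − x̄) = [-37]
z = y + H·x̄ = [-37] + [36] = [-1]

z = [-1]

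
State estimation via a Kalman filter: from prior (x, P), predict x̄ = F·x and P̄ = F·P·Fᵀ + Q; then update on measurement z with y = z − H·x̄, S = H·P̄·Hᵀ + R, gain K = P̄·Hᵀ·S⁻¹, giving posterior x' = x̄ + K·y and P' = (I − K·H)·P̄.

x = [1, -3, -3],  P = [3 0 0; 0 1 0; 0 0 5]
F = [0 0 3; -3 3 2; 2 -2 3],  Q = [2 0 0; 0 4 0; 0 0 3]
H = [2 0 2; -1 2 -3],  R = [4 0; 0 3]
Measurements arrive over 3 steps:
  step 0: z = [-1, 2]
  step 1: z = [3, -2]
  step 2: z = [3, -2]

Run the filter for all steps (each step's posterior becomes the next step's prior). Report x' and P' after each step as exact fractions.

step 0: x' = [-20348/70279, -1890/70279, -65563/140558], P' = [95985/70279 -18294/70279 -51471/70279; -18294/70279 147300/70279 77262/70279; -51471/70279 77262/70279 76292/70279]
step 1: x' = [41128641/73816166, 11241437/36908083, 24199982/36908083], P' = [546232230/405988913 -113691333/405988913 -301404612/405988913; -113691333/405988913 843573207/405988913 442350201/405988913; -301404612/405988913 442350201/405988913 438724851/405988913]
step 2: x' = [403014022909/463761973355, 572552434119/927523946710, 749878364831/927523946710], P' = [3119143597579/2318809866775 -650061768583/2318809866775 -1721799180477/2318809866775; -650061768583/2318809866775 4817319568141/2318809866775 2526141977379/2318809866775; -1721799180477/2318809866775 2526141977379/2318809866775 2505624609126/2318809866775]

step 0: x̄ = F·x = [-9, -18, -1]
step 0: P̄ = F·P·Fᵀ + Q = [47 30 45; 30 60 6; 45 6 64]
step 0: y = z − H·x̄ = [19, 26]
step 0: S = H·P̄·Hᵀ + R = [808 -694; -694 944]
step 0: K = P̄·Hᵀ·S⁻¹ = [22257/70279 7280/70279; 29484/70279 27036/70279; 24821/140558 -7627/70279]
step 0: x' = x̄ + K·y = [-20348/70279, -1890/70279, -65563/140558]
step 0: P' = (I − K·H)·P̄ = [95985/70279 -18294/70279 -51471/70279; -18294/70279 147300/70279 77262/70279; -51471/70279 77262/70279 76292/70279]
step 1: x̄ = F·x = [-196689/140558, -10189/70279, -270521/140558]
step 1: P̄ = F·P·Fᵀ + Q = [827186/70279 1616349/70279 -85770/70279; 1616349/70279 4649937/70279 -577821/70279; -85770/70279 -577821/70279 472161/70279]
step 1: y = z − H·x̄ = [678047/70279, -624306/70279]
step 1: S = H·P̄·Hᵀ + R = [4792344/70279 352934/70279; 352934/70279 23841056/70279]
step 1: K = P̄·Hᵀ·S⁻¹ = [122413809/405988913 43532980/405988913; 164329434/405988913 157929048/405988913; 137320239/811977826 -43356513/405988913]
step 1: x' = x̄ + K·y = [41128641/73816166, 11241437/36908083, 24199982/36908083]
step 1: P' = (I − K·H)·P̄ = [546232230/405988913 -113691333/405988913 -301404612/405988913; -113691333/405988913 843573207/405988913 442350201/405988913; -301404612/405988913 442350201/405988913 438724851/405988913]
step 2: x̄ = F·x = [72599946/36908083, 40862627/73816166, 91245713/36908083]
step 2: P̄ = F·P·Fᵀ + Q = [4760501485/405988913 9326142423/405988913 -514005219/405988913; 9326142423/405988913 26858605739/405988913 -3352005447/405988913; -514005219/405988913 -3352005447/405988913 2710185054/405988913]
step 2: y = z − H·x̄ = [-216967069/36908083, 231658292/36908083]
step 2: S = H·P̄·Hᵀ + R = [27394660056/405988913 202406942/36908083; 202406942/36908083 12512729184/36908083]
step 2: K = P̄·Hᵀ·S⁻¹ = [698672208551/2318809866775 248710135562/2318809866775; 938040104398/2318809866775 902091657576/2318809866775; 783825428649/4637619733550 -247596897381/2318809866775]
step 2: x' = x̄ + K·y = [403014022909/463761973355, 572552434119/927523946710, 749878364831/927523946710]
step 2: P' = (I − K·H)·P̄ = [3119143597579/2318809866775 -650061768583/2318809866775 -1721799180477/2318809866775; -650061768583/2318809866775 4817319568141/2318809866775 2526141977379/2318809866775; -1721799180477/2318809866775 2526141977379/2318809866775 2505624609126/2318809866775]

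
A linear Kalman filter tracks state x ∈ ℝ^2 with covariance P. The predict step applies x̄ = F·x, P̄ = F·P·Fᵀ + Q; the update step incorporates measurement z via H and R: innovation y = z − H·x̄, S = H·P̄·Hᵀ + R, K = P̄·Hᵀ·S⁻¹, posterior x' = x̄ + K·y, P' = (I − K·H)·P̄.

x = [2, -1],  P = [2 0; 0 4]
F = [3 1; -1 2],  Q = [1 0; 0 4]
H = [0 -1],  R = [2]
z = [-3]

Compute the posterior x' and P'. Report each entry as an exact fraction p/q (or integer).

x̄ = F·x = [5, -4]
P̄ = F·P·Fᵀ + Q = [23 2; 2 22]
y = z − H·x̄ = [-7]
S = H·P̄·Hᵀ + R = [24]
K = P̄·Hᵀ·S⁻¹ = [-1/12; -11/12]
x' = x̄ + K·y = [67/12, 29/12]
P' = (I − K·H)·P̄ = [137/6 1/6; 1/6 11/6]

x' = [67/12, 29/12]
P' = [137/6 1/6; 1/6 11/6]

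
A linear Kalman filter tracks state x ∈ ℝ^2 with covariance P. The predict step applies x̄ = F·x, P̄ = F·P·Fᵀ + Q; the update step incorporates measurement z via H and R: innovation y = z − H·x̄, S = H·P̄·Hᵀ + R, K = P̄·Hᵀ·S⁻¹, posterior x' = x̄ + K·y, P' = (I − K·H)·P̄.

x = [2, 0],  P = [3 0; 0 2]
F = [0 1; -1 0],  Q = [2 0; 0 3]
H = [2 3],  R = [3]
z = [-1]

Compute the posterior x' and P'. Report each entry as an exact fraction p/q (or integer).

x' = [40/73, -56/73]
P' = [228/73 -144/73; -144/73 114/73]

x̄ = F·x = [0, -2]
P̄ = F·P·Fᵀ + Q = [4 0; 0 6]
y = z − H·x̄ = [5]
S = H·P̄·Hᵀ + R = [73]
K = P̄·Hᵀ·S⁻¹ = [8/73; 18/73]
x' = x̄ + K·y = [40/73, -56/73]
P' = (I − K·H)·P̄ = [228/73 -144/73; -144/73 114/73]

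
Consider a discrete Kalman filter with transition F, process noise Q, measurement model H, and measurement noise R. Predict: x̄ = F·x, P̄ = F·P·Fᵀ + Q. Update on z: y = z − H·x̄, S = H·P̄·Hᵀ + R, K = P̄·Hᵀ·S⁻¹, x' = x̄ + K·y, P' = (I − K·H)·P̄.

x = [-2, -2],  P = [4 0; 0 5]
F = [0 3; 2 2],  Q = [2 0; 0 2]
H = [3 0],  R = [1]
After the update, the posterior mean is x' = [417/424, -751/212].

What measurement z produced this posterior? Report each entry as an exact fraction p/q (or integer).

x̄ = F·x = [-6, -8]
P̄ = F·P·Fᵀ + Q = [47 30; 30 38]
S = H·P̄·Hᵀ + R = [424]
K = P̄·Hᵀ·S⁻¹ = [141/424; 45/212]
x' − x̄ = [2961/424, 945/212] = K·y
y = (KᵀK)⁻¹·Kᵀ·(x' − x̄) = [21]
z = y + H·x̄ = [21] + [-18] = [3]

z = [3]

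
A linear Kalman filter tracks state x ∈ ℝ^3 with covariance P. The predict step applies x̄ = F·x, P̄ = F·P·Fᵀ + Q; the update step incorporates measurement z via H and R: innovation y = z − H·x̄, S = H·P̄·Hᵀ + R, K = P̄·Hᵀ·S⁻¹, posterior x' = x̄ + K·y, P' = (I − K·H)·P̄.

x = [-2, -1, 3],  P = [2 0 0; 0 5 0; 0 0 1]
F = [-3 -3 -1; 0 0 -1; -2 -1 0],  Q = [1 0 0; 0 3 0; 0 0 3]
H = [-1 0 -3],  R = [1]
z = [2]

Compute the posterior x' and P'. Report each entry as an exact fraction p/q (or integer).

x̄ = F·x = [6, -3, 5]
P̄ = F·P·Fᵀ + Q = [65 1 27; 1 4 0; 27 0 16]
y = z − H·x̄ = [23]
S = H·P̄·Hᵀ + R = [372]
K = P̄·Hᵀ·S⁻¹ = [-73/186; -1/372; -25/124]
x' = x̄ + K·y = [-563/186, -1139/372, 45/124]
P' = (I − K·H)·P̄ = [716/93 113/186 -151/62; 113/186 1487/372 -25/124; -151/62 -25/124 109/124]

x' = [-563/186, -1139/372, 45/124]
P' = [716/93 113/186 -151/62; 113/186 1487/372 -25/124; -151/62 -25/124 109/124]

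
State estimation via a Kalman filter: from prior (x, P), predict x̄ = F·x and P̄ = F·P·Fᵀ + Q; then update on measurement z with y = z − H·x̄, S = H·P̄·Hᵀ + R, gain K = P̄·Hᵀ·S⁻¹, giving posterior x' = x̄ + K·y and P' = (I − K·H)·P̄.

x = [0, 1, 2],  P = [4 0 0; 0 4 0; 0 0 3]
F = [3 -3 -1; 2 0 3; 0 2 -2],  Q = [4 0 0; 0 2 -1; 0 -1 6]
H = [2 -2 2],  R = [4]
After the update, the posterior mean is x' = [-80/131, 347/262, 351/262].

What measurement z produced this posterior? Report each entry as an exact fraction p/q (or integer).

x̄ = F·x = [-5, 6, -2]
P̄ = F·P·Fᵀ + Q = [79 15 -18; 15 45 -19; -18 -19 34]
S = H·P̄·Hᵀ + R = [524]
K = P̄·Hᵀ·S⁻¹ = [23/131; -49/262; 35/262]
x' − x̄ = [575/131, -1225/262, 875/262] = K·y
y = (KᵀK)⁻¹·Kᵀ·(x' − x̄) = [25]
z = y + H·x̄ = [25] + [-26] = [-1]

z = [-1]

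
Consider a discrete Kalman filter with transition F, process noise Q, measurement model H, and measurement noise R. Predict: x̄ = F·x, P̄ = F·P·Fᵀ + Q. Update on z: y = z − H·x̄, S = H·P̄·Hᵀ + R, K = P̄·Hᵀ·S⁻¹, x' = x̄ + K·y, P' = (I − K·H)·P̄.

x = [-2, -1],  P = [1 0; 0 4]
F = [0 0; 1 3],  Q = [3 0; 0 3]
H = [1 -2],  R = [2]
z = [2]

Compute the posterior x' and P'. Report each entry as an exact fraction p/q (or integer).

x̄ = F·x = [0, -5]
P̄ = F·P·Fᵀ + Q = [3 0; 0 40]
y = z − H·x̄ = [-8]
S = H·P̄·Hᵀ + R = [165]
K = P̄·Hᵀ·S⁻¹ = [1/55; -16/33]
x' = x̄ + K·y = [-8/55, -37/33]
P' = (I − K·H)·P̄ = [162/55 16/11; 16/11 40/33]

x' = [-8/55, -37/33]
P' = [162/55 16/11; 16/11 40/33]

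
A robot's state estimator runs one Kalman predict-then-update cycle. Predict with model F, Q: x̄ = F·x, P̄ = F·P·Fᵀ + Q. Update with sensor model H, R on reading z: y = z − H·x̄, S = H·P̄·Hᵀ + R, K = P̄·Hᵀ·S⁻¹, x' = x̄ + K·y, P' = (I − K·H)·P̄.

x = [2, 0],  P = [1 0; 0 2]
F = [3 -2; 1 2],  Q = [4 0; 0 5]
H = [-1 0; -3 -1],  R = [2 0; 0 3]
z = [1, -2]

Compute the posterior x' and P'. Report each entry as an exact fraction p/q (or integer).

x̄ = F·x = [6, 2]
P̄ = F·P·Fᵀ + Q = [21 -5; -5 14]
y = z − H·x̄ = [7, 18]
S = H·P̄·Hᵀ + R = [23 58; 58 176]
K = P̄·Hᵀ·S⁻¹ = [-83/171 -29/171; 137/114 -89/228]
x' = x̄ + K·y = [-77/171, 193/57]
P' = (I − K·H)·P̄ = [166/171 -137/57; -137/57 637/76]

x' = [-77/171, 193/57]
P' = [166/171 -137/57; -137/57 637/76]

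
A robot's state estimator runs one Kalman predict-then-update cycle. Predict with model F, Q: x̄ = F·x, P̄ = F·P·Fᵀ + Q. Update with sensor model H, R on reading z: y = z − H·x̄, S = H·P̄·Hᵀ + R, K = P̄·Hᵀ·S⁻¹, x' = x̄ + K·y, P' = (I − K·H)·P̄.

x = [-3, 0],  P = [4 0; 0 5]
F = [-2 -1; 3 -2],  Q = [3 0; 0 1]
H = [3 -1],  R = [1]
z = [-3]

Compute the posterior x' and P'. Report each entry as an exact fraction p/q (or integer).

x̄ = F·x = [6, -9]
P̄ = F·P·Fᵀ + Q = [24 -14; -14 57]
y = z − H·x̄ = [-30]
S = H·P̄·Hᵀ + R = [358]
K = P̄·Hᵀ·S⁻¹ = [43/179; -99/358]
x' = x̄ + K·y = [-216/179, -126/179]
P' = (I − K·H)·P̄ = [598/179 1751/179; 1751/179 10605/358]

x' = [-216/179, -126/179]
P' = [598/179 1751/179; 1751/179 10605/358]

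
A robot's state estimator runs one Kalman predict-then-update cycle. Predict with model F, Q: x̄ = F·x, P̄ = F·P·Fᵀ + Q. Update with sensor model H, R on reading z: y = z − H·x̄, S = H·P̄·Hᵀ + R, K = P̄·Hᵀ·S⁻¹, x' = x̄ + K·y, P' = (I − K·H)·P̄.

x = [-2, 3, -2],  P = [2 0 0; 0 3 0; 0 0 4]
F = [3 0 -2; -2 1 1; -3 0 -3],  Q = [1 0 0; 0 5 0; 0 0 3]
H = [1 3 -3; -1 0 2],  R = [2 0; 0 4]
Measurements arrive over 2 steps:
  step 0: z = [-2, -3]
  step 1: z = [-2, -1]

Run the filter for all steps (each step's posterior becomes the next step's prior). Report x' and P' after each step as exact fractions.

step 0: x' = [38353/8159, -7945/8159, 9972/8159], P' = [678316/57113 50600/57113 288072/57113; 50600/57113 64660/57113 71220/57113; 288072/57113 71220/57113 173310/57113]
step 1: x' = [1588233156/1014062557, -11312580069/10140625570, 1104799929/10140625570], P' = [4213925926/1014062557 -169273821/1014062557 1355559171/1014062557; -169273821/1014062557 10062344561/10140625570 7586523009/10140625570; 1355559171/1014062557 7586523009/10140625570 12812285541/10140625570]

step 0: x̄ = F·x = [-2, 5, 12]
step 0: P̄ = F·P·Fᵀ + Q = [35 -20 6; -20 20 0; 6 0 57]
step 0: y = z − H·x̄ = [21, -29]
step 0: S = H·P̄·Hᵀ + R = [574 -287; -287 243]
step 0: K = P̄·Hᵀ·S⁻¹ = [-17050/57113 -89/199; 15460/57113 80/199; -9099/57113 51/199]
step 0: x' = x̄ + K·y = [38353/8159, -7945/8159, 9972/8159]
step 0: P' = (I − K·H)·P̄ = [678316/57113 50600/57113 288072/57113; 50600/57113 64660/57113 71220/57113; 288072/57113 71220/57113 173310/57113]
step 1: x̄ = F·x = [95115/8159, -74679/8159, -144975/8159]
step 1: P̄ = F·P·Fᵀ + Q = [3398333/57113 -2390652/57113 -5929200/57113; -2390652/57113 2024551/57113 4048722/57113; -5929200/57113 4048722/57113 13021269/57113]
step 1: y = z − H·x̄ = [-322321/8159, 1894/41]
step 1: S = H·P̄·Hᵀ + R = [87279231/57113 -400541/287; -400541/287 399139/287]
step 1: K = P̄·Hᵀ·S⁻¹ = [-180286525/1014062557 -375701896/1014062557; 2867363223/10140625570 4216446057/10140625570; -1060847943/10140625570 3017244843/10140625570]
step 1: x' = x̄ + K·y = [1588233156/1014062557, -11312580069/10140625570, 1104799929/10140625570]
step 1: P' = (I − K·H)·P̄ = [4213925926/1014062557 -169273821/1014062557 1355559171/1014062557; -169273821/1014062557 10062344561/10140625570 7586523009/10140625570; 1355559171/1014062557 7586523009/10140625570 12812285541/10140625570]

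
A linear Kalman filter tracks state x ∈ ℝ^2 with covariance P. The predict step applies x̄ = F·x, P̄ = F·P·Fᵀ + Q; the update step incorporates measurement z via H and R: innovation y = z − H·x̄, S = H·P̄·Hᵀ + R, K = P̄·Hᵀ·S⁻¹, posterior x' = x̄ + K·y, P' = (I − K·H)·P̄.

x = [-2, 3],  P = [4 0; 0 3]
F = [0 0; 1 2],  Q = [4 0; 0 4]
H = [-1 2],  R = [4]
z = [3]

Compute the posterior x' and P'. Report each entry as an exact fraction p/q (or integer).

x̄ = F·x = [0, 4]
P̄ = F·P·Fᵀ + Q = [4 0; 0 20]
y = z − H·x̄ = [-5]
S = H·P̄·Hᵀ + R = [88]
K = P̄·Hᵀ·S⁻¹ = [-1/22; 5/11]
x' = x̄ + K·y = [5/22, 19/11]
P' = (I − K·H)·P̄ = [42/11 20/11; 20/11 20/11]

x' = [5/22, 19/11]
P' = [42/11 20/11; 20/11 20/11]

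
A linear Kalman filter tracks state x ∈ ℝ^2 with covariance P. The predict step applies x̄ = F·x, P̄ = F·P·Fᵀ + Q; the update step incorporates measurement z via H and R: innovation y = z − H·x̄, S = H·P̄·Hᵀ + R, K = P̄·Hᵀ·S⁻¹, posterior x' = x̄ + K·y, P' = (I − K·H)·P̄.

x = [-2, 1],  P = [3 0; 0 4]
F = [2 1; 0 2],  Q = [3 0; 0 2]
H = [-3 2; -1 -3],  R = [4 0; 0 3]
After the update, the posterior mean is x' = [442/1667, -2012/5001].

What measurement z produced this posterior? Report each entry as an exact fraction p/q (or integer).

z = [-2, 1]

x̄ = F·x = [-3, 2]
P̄ = F·P·Fᵀ + Q = [19 8; 8 18]
S = H·P̄·Hᵀ + R = [151 5; 5 232]
K = P̄·Hᵀ·S⁻¹ = [-3099/11669 -2096/11669; 442/5001 -1346/5001]
x' − x̄ = [5443/1667, -12014/5001] = K·y
y = (KᵀK)⁻¹·Kᵀ·(x' − x̄) = [-15, 4]
z = y + H·x̄ = [-15, 4] + [13, -3] = [-2, 1]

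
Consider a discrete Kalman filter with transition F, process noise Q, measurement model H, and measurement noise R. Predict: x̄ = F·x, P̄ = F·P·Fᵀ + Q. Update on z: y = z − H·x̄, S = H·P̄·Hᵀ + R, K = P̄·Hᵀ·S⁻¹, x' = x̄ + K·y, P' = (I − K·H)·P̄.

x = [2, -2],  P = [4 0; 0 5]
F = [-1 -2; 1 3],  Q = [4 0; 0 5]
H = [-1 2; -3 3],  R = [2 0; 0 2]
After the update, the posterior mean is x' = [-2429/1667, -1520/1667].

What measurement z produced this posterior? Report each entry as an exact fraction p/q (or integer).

z = [-1, 2]

x̄ = F·x = [2, -4]
P̄ = F·P·Fᵀ + Q = [28 -34; -34 54]
S = H·P̄·Hᵀ + R = [382 714; 714 1352]
K = P̄·Hᵀ·S⁻¹ = [753/1667 -627/1667; 872/1667 -135/1667]
x' − x̄ = [-5763/1667, 5148/1667] = K·y
y = (KᵀK)⁻¹·Kᵀ·(x' − x̄) = [9, 20]
z = y + H·x̄ = [9, 20] + [-10, -18] = [-1, 2]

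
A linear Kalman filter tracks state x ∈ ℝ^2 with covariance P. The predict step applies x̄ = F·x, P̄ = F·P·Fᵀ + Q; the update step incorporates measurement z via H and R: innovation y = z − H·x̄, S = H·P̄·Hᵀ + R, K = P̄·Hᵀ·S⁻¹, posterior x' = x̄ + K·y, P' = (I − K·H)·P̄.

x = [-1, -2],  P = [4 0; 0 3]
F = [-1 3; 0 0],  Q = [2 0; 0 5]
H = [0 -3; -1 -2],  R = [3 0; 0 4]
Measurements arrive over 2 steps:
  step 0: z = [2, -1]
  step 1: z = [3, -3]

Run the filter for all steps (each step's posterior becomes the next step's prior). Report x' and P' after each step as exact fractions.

step 0: x̄ = F·x = [-5, 0]
step 0: P̄ = F·P·Fᵀ + Q = [33 0; 0 5]
step 0: y = z − H·x̄ = [2, -6]
step 0: S = H·P̄·Hᵀ + R = [48 30; 30 57]
step 0: K = P̄·Hᵀ·S⁻¹ = [55/102 -44/51; -185/612 -5/306]
step 0: x' = x̄ + K·y = [64/51, -155/306]
step 0: P' = (I − K·H)·P̄ = [77/17 -55/102; -55/102 185/612]
step 1: x̄ = F·x = [-283/102, 0]
step 1: P̄ = F·P·Fᵀ + Q = [849/68 0; 0 5]
step 1: y = z − H·x̄ = [3, -589/102]
step 1: S = H·P̄·Hᵀ + R = [48 30; 30 2481/68]
step 1: K = P̄·Hᵀ·S⁻¹ = [1415/3216 -283/402; -5605/19296 -85/2412]
step 1: x' = x̄ + K·y = [25187/9648, -38665/57888]
step 1: P' = (I − K·H)·P̄ = [1981/536 -1415/3216; -1415/3216 5605/19296]

step 0: x' = [64/51, -155/306], P' = [77/17 -55/102; -55/102 185/612]
step 1: x' = [25187/9648, -38665/57888], P' = [1981/536 -1415/3216; -1415/3216 5605/19296]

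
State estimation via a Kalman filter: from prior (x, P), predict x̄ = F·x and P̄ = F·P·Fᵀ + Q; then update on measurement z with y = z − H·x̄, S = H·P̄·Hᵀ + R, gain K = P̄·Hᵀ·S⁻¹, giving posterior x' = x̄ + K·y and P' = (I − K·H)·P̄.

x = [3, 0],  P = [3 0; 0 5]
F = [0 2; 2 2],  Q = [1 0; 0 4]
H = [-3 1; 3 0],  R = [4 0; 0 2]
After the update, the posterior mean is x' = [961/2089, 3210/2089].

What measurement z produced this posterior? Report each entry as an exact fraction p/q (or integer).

z = [-1, 1]

x̄ = F·x = [0, 6]
P̄ = F·P·Fᵀ + Q = [21 20; 20 36]
S = H·P̄·Hᵀ + R = [109 -129; -129 191]
K = P̄·Hᵀ·S⁻¹ = [-43/2089 660/2089; 1578/2089 1722/2089]
x' − x̄ = [961/2089, -9324/2089] = K·y
y = (KᵀK)⁻¹·Kᵀ·(x' − x̄) = [-7, 1]
z = y + H·x̄ = [-7, 1] + [6, 0] = [-1, 1]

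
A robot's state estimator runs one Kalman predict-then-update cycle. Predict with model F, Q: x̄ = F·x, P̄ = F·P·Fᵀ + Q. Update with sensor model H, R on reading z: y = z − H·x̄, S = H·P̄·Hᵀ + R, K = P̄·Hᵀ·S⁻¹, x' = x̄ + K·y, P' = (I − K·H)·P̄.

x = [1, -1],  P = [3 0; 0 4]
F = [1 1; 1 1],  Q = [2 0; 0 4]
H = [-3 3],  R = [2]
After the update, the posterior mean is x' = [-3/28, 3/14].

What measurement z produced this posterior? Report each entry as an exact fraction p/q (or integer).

x̄ = F·x = [0, 0]
P̄ = F·P·Fᵀ + Q = [9 7; 7 11]
S = H·P̄·Hᵀ + R = [56]
K = P̄·Hᵀ·S⁻¹ = [-3/28; 3/14]
x' − x̄ = [-3/28, 3/14] = K·y
y = (KᵀK)⁻¹·Kᵀ·(x' − x̄) = [1]
z = y + H·x̄ = [1] + [0] = [1]

z = [1]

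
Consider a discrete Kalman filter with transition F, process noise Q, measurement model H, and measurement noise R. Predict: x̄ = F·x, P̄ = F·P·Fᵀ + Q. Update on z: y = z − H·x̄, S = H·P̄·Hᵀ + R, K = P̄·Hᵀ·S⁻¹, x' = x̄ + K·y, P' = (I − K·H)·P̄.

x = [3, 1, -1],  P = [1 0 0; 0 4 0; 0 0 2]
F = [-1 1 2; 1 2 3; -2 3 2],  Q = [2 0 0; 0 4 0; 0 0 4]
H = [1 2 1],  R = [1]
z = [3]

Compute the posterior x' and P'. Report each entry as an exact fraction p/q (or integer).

x' = [-11/4, 251/60, -79/30]
P' = [105/32 -47/32 -3/16; -47/32 1559/480 -1141/240; -3/16 -1141/240 1199/120]

x̄ = F·x = [-4, 2, -5]
P̄ = F·P·Fᵀ + Q = [15 19 22; 19 39 34; 22 34 52]
y = z − H·x̄ = [8]
S = H·P̄·Hᵀ + R = [480]
K = P̄·Hᵀ·S⁻¹ = [5/32; 131/480; 71/240]
x' = x̄ + K·y = [-11/4, 251/60, -79/30]
P' = (I − K·H)·P̄ = [105/32 -47/32 -3/16; -47/32 1559/480 -1141/240; -3/16 -1141/240 1199/120]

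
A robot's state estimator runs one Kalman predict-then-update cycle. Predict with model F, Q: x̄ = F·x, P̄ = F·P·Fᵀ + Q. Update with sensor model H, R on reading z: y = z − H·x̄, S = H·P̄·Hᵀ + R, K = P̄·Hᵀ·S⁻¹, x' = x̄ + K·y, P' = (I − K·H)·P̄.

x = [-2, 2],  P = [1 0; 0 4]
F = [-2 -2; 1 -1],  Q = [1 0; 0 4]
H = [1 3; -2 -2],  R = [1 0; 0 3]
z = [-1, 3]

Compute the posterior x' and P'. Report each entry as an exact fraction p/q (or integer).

x' = [-303/337, -163/1011]
P' = [534/337 -219/337; -219/337 122/337]

x̄ = F·x = [0, -4]
P̄ = F·P·Fᵀ + Q = [21 6; 6 9]
y = z − H·x̄ = [11, -5]
S = H·P̄·Hᵀ + R = [139 -144; -144 171]
K = P̄·Hᵀ·S⁻¹ = [-123/337 -210/337; 147/337 194/1011]
x' = x̄ + K·y = [-303/337, -163/1011]
P' = (I − K·H)·P̄ = [534/337 -219/337; -219/337 122/337]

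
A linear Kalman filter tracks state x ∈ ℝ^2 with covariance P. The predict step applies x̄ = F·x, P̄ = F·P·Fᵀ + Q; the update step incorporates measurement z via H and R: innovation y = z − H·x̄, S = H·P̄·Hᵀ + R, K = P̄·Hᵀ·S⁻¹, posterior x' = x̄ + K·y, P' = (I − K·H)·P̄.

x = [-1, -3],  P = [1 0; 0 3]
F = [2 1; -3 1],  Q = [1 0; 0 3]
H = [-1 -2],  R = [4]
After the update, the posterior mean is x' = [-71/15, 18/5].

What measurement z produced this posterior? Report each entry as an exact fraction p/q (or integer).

x̄ = F·x = [-5, 0]
P̄ = F·P·Fᵀ + Q = [8 -3; -3 15]
S = H·P̄·Hᵀ + R = [60]
K = P̄·Hᵀ·S⁻¹ = [-1/30; -9/20]
x' − x̄ = [4/15, 18/5] = K·y
y = (KᵀK)⁻¹·Kᵀ·(x' − x̄) = [-8]
z = y + H·x̄ = [-8] + [5] = [-3]

z = [-3]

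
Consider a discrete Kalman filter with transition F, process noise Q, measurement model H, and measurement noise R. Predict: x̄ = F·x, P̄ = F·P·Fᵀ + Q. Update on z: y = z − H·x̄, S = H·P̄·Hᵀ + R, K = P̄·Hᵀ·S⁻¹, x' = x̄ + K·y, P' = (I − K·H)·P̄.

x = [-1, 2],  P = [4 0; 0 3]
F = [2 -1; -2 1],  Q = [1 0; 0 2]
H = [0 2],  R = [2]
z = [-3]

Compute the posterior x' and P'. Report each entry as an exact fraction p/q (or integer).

x' = [37/43, -59/43]
P' = [138/43 -19/43; -19/43 21/43]

x̄ = F·x = [-4, 4]
P̄ = F·P·Fᵀ + Q = [20 -19; -19 21]
y = z − H·x̄ = [-11]
S = H·P̄·Hᵀ + R = [86]
K = P̄·Hᵀ·S⁻¹ = [-19/43; 21/43]
x' = x̄ + K·y = [37/43, -59/43]
P' = (I − K·H)·P̄ = [138/43 -19/43; -19/43 21/43]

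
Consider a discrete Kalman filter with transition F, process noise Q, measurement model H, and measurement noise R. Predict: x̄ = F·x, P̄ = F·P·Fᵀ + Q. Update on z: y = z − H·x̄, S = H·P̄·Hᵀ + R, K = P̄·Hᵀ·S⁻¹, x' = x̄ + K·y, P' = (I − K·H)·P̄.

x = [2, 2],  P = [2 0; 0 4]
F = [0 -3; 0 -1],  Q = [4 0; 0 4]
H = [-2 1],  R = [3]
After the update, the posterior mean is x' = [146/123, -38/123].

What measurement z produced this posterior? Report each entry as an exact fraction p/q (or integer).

x̄ = F·x = [-6, -2]
P̄ = F·P·Fᵀ + Q = [40 12; 12 8]
S = H·P̄·Hᵀ + R = [123]
K = P̄·Hᵀ·S⁻¹ = [-68/123; -16/123]
x' − x̄ = [884/123, 208/123] = K·y
y = (KᵀK)⁻¹·Kᵀ·(x' − x̄) = [-13]
z = y + H·x̄ = [-13] + [10] = [-3]

z = [-3]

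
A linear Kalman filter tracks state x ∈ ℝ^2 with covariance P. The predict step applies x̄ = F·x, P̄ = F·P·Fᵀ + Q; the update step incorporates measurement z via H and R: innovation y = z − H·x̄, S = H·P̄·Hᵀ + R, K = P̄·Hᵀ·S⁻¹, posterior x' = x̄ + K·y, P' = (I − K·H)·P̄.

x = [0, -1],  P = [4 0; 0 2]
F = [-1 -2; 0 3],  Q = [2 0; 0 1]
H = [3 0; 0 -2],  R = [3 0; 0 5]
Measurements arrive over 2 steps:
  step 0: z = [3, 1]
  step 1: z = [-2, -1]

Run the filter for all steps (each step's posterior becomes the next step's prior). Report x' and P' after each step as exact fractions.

step 0: x' = [44/45, -19/27], P' = [62/195 -4/117; -4/117 385/351]
step 1: x' = [-203606/292677, 50521/292677], P' = [29368/97559 -18950/292677; -18950/292677 290140/292677]

step 0: x̄ = F·x = [2, -3]
step 0: P̄ = F·P·Fᵀ + Q = [14 -12; -12 19]
step 0: y = z − H·x̄ = [-3, -5]
step 0: S = H·P̄·Hᵀ + R = [129 72; 72 81]
step 0: K = P̄·Hᵀ·S⁻¹ = [62/195 8/585; -4/117 -154/351]
step 0: x' = x̄ + K·y = [44/45, -19/27]
step 0: P' = (I − K·H)·P̄ = [62/195 -4/117; -4/117 385/351]
step 1: x̄ = F·x = [58/135, -19/9]
step 1: P̄ = F·P·Fᵀ + Q = [11528/1755 -758/117; -758/117 424/39]
step 1: y = z − H·x̄ = [-148/45, -47/9]
step 1: S = H·P̄·Hᵀ + R = [12113/195 1516/39; 1516/39 1891/39]
step 1: K = P̄·Hᵀ·S⁻¹ = [29368/97559 7580/292677; -18950/292677 -116056/292677]
step 1: x' = x̄ + K·y = [-203606/292677, 50521/292677]
step 1: P' = (I − K·H)·P̄ = [29368/97559 -18950/292677; -18950/292677 290140/292677]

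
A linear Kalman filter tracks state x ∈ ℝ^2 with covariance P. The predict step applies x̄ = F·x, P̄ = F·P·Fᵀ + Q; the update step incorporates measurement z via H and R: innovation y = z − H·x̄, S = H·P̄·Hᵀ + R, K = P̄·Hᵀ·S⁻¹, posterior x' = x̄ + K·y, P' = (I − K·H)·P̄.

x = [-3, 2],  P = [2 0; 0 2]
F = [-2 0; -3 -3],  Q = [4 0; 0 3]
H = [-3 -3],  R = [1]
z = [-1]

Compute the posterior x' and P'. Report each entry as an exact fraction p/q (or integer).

x' = [42/13, -75/26]
P' = [732/169 -726/169; -726/169 2955/676]

x̄ = F·x = [6, 3]
P̄ = F·P·Fᵀ + Q = [12 12; 12 39]
y = z − H·x̄ = [26]
S = H·P̄·Hᵀ + R = [676]
K = P̄·Hᵀ·S⁻¹ = [-18/169; -153/676]
x' = x̄ + K·y = [42/13, -75/26]
P' = (I − K·H)·P̄ = [732/169 -726/169; -726/169 2955/676]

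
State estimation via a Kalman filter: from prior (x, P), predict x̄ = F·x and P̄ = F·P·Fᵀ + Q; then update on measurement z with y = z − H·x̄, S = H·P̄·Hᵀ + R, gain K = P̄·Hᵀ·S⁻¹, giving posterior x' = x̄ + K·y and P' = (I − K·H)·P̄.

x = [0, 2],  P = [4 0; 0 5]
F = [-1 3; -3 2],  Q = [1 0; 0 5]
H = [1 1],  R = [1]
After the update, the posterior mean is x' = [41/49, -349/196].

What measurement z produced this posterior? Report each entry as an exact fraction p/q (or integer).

x̄ = F·x = [6, 4]
P̄ = F·P·Fᵀ + Q = [50 42; 42 61]
S = H·P̄·Hᵀ + R = [196]
K = P̄·Hᵀ·S⁻¹ = [23/49; 103/196]
x' − x̄ = [-253/49, -1133/196] = K·y
y = (KᵀK)⁻¹·Kᵀ·(x' − x̄) = [-11]
z = y + H·x̄ = [-11] + [10] = [-1]

z = [-1]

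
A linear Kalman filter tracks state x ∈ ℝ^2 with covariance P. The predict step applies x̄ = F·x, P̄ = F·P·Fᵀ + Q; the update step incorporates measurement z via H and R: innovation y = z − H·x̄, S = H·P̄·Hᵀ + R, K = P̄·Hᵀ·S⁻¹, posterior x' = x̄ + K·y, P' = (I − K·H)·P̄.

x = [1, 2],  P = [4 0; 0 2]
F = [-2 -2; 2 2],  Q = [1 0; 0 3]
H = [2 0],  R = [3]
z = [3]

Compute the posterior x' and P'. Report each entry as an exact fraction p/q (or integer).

x' = [132/103, -102/103]
P' = [75/103 -72/103; -72/103 477/103]

x̄ = F·x = [-6, 6]
P̄ = F·P·Fᵀ + Q = [25 -24; -24 27]
y = z − H·x̄ = [15]
S = H·P̄·Hᵀ + R = [103]
K = P̄·Hᵀ·S⁻¹ = [50/103; -48/103]
x' = x̄ + K·y = [132/103, -102/103]
P' = (I − K·H)·P̄ = [75/103 -72/103; -72/103 477/103]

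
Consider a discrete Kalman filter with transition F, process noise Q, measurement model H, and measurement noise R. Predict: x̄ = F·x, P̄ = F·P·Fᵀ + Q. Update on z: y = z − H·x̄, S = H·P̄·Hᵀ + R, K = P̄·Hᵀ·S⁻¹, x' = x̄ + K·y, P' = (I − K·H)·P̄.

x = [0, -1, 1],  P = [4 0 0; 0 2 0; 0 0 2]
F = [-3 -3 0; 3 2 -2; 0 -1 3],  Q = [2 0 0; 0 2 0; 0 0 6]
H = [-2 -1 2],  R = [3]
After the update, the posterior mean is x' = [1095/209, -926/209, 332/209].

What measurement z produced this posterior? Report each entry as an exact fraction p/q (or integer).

x̄ = F·x = [3, -4, 4]
P̄ = F·P·Fᵀ + Q = [56 -48 6; -48 54 -16; 6 -16 26]
S = H·P̄·Hᵀ + R = [209]
K = P̄·Hᵀ·S⁻¹ = [-52/209; 10/209; 56/209]
x' − x̄ = [468/209, -90/209, -504/209] = K·y
y = (KᵀK)⁻¹·Kᵀ·(x' − x̄) = [-9]
z = y + H·x̄ = [-9] + [6] = [-3]

z = [-3]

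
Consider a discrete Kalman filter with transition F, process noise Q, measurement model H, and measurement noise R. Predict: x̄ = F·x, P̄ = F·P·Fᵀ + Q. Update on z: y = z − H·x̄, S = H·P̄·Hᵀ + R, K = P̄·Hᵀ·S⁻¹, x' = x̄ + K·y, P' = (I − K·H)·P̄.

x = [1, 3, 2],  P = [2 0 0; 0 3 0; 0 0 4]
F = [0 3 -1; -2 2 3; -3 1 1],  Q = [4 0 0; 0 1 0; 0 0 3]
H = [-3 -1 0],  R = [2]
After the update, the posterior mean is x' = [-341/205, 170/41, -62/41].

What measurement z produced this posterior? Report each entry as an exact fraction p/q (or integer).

x̄ = F·x = [7, 10, 2]
P̄ = F·P·Fᵀ + Q = [35 6 5; 6 57 30; 5 30 28]
S = H·P̄·Hᵀ + R = [410]
K = P̄·Hᵀ·S⁻¹ = [-111/410; -15/82; -9/82]
x' − x̄ = [-1776/205, -240/41, -144/41] = K·y
y = (KᵀK)⁻¹·Kᵀ·(x' − x̄) = [32]
z = y + H·x̄ = [32] + [-31] = [1]

z = [1]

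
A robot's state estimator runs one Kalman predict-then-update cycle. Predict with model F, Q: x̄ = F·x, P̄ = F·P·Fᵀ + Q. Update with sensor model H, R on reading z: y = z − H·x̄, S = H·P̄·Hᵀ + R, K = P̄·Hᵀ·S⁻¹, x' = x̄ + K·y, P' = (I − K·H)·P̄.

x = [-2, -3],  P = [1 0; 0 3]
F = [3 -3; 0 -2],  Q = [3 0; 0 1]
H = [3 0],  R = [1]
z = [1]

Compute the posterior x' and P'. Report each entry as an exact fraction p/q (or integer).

x' = [15/44, 105/22]
P' = [39/352 9/176; 9/176 415/88]

x̄ = F·x = [3, 6]
P̄ = F·P·Fᵀ + Q = [39 18; 18 13]
y = z − H·x̄ = [-8]
S = H·P̄·Hᵀ + R = [352]
K = P̄·Hᵀ·S⁻¹ = [117/352; 27/176]
x' = x̄ + K·y = [15/44, 105/22]
P' = (I − K·H)·P̄ = [39/352 9/176; 9/176 415/88]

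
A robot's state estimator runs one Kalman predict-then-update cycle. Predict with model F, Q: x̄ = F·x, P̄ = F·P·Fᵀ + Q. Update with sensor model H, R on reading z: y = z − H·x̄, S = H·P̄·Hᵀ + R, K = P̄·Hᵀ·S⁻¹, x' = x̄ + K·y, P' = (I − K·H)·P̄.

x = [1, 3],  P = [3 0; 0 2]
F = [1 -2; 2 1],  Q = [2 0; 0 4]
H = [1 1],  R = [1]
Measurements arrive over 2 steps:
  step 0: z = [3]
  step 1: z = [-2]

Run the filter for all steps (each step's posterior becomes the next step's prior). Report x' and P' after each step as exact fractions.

step 0: x' = [-15/4, 20/3], P' = [27/4 -19/3; -19/3 62/9]
step 1: x' = [-23226/4055, 14543/4055], P' = [17461/4055 -14568/4055; -14568/4055 15694/4055]

step 0: x̄ = F·x = [-5, 5]
step 0: P̄ = F·P·Fᵀ + Q = [13 2; 2 18]
step 0: y = z − H·x̄ = [3]
step 0: S = H·P̄·Hᵀ + R = [36]
step 0: K = P̄·Hᵀ·S⁻¹ = [5/12; 5/9]
step 0: x' = x̄ + K·y = [-15/4, 20/3]
step 0: P' = (I − K·H)·P̄ = [27/4 -19/3; -19/3 62/9]
step 1: x̄ = F·x = [-205/12, -5/6]
step 1: P̄ = F·P·Fᵀ + Q = [2219/36 337/18; 337/18 113/9]
step 1: y = z − H·x̄ = [191/12]
step 1: S = H·P̄·Hᵀ + R = [4055/36]
step 1: K = P̄·Hᵀ·S⁻¹ = [2893/4055; 1126/4055]
step 1: x' = x̄ + K·y = [-23226/4055, 14543/4055]
step 1: P' = (I − K·H)·P̄ = [17461/4055 -14568/4055; -14568/4055 15694/4055]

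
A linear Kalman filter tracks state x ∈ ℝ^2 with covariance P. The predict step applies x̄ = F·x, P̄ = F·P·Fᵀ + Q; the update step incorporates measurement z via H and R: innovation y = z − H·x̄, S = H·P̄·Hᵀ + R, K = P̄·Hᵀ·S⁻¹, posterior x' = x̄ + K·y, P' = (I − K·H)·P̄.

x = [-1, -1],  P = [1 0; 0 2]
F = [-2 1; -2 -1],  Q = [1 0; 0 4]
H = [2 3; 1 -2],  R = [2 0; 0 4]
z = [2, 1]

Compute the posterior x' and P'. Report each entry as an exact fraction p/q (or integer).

x' = [89/108, 29/216]
P' = [185/243 -163/486; -163/486 317/972]

x̄ = F·x = [1, 3]
P̄ = F·P·Fᵀ + Q = [7 2; 2 10]
y = z − H·x̄ = [-9, 6]
S = H·P̄·Hᵀ + R = [144 -48; -48 43]
K = P̄·Hᵀ·S⁻¹ = [251/972 29/81; 299/1944 -20/81]
x' = x̄ + K·y = [89/108, 29/216]
P' = (I − K·H)·P̄ = [185/243 -163/486; -163/486 317/972]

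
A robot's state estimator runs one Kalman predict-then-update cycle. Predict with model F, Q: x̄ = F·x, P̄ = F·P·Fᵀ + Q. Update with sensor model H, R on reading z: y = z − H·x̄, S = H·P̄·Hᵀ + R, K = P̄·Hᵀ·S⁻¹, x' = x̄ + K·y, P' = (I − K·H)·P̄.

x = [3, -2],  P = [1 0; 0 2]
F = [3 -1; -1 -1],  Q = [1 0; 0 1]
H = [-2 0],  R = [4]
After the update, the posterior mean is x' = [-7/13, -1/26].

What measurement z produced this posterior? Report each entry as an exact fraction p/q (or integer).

z = [3]

x̄ = F·x = [11, -1]
P̄ = F·P·Fᵀ + Q = [12 -1; -1 4]
S = H·P̄·Hᵀ + R = [52]
K = P̄·Hᵀ·S⁻¹ = [-6/13; 1/26]
x' − x̄ = [-150/13, 25/26] = K·y
y = (KᵀK)⁻¹·Kᵀ·(x' − x̄) = [25]
z = y + H·x̄ = [25] + [-22] = [3]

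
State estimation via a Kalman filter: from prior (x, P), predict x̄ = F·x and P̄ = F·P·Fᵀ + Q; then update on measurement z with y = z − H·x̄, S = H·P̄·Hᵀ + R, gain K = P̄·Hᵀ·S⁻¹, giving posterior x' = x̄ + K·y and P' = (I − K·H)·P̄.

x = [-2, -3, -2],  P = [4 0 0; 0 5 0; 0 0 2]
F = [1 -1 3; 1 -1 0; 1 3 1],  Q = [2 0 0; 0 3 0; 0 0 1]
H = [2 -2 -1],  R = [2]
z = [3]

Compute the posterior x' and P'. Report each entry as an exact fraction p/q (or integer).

x̄ = F·x = [-5, 1, -13]
P̄ = F·P·Fᵀ + Q = [29 9 -5; 9 12 -11; -5 -11 52]
y = z − H·x̄ = [2]
S = H·P̄·Hᵀ + R = [122]
K = P̄·Hᵀ·S⁻¹ = [45/122; 5/122; -20/61]
x' = x̄ + K·y = [-260/61, 66/61, -833/61]
P' = (I − K·H)·P̄ = [1513/122 873/122 595/61; 873/122 1439/122 -571/61; 595/61 -571/61 2372/61]

x' = [-260/61, 66/61, -833/61]
P' = [1513/122 873/122 595/61; 873/122 1439/122 -571/61; 595/61 -571/61 2372/61]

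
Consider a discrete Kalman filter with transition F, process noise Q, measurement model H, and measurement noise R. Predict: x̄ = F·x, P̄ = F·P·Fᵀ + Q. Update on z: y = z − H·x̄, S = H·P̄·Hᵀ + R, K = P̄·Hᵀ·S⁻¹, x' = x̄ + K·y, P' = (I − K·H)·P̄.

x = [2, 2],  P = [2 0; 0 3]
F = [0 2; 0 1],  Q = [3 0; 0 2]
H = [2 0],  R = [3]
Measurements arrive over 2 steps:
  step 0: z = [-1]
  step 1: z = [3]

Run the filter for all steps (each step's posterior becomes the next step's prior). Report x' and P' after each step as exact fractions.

step 0: x̄ = F·x = [4, 2]
step 0: P̄ = F·P·Fᵀ + Q = [15 6; 6 5]
step 0: y = z − H·x̄ = [-9]
step 0: S = H·P̄·Hᵀ + R = [63]
step 0: K = P̄·Hᵀ·S⁻¹ = [10/21; 4/21]
step 0: x' = x̄ + K·y = [-2/7, 2/7]
step 0: P' = (I − K·H)·P̄ = [5/7 2/7; 2/7 19/7]
step 1: x̄ = F·x = [4/7, 2/7]
step 1: P̄ = F·P·Fᵀ + Q = [97/7 38/7; 38/7 33/7]
step 1: y = z − H·x̄ = [13/7]
step 1: S = H·P̄·Hᵀ + R = [409/7]
step 1: K = P̄·Hᵀ·S⁻¹ = [194/409; 76/409]
step 1: x' = x̄ + K·y = [594/409, 258/409]
step 1: P' = (I − K·H)·P̄ = [291/409 114/409; 114/409 1103/409]

step 0: x' = [-2/7, 2/7], P' = [5/7 2/7; 2/7 19/7]
step 1: x' = [594/409, 258/409], P' = [291/409 114/409; 114/409 1103/409]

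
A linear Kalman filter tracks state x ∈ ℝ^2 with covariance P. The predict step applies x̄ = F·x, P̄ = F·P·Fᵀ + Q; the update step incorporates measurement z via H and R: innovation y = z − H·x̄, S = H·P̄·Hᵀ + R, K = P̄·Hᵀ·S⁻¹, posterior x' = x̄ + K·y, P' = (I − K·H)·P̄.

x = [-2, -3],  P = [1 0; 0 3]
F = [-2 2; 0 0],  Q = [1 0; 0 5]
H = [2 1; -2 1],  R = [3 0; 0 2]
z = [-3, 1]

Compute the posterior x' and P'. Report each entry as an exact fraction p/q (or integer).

x' = [-576/577, -465/577]
P' = [527/1731 170/1731; 170/1731 1730/1731]

x̄ = F·x = [-2, 0]
P̄ = F·P·Fᵀ + Q = [17 0; 0 5]
y = z − H·x̄ = [1, -3]
S = H·P̄·Hᵀ + R = [76 -63; -63 75]
K = P̄·Hᵀ·S⁻¹ = [136/577 -442/1731; 230/577 695/1731]
x' = x̄ + K·y = [-576/577, -465/577]
P' = (I − K·H)·P̄ = [527/1731 170/1731; 170/1731 1730/1731]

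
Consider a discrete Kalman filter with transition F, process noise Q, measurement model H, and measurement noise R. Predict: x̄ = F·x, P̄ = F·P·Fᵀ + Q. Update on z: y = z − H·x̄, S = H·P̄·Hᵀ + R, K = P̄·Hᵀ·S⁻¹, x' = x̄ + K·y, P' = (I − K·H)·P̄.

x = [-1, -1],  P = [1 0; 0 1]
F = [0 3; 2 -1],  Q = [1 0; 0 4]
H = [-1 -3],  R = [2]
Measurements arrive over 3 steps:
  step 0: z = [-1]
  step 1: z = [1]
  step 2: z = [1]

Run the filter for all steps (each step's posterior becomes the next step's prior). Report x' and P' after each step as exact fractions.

step 0: x̄ = F·x = [-3, -1]
step 0: P̄ = F·P·Fᵀ + Q = [10 -3; -3 9]
step 0: y = z − H·x̄ = [-7]
step 0: S = H·P̄·Hᵀ + R = [75]
step 0: K = P̄·Hᵀ·S⁻¹ = [-1/75; -8/25]
step 0: x' = x̄ + K·y = [-218/75, 31/25]
step 0: P' = (I − K·H)·P̄ = [749/75 -83/25; -83/25 33/25]
step 1: x̄ = F·x = [93/25, -529/75]
step 1: P̄ = F·P·Fᵀ + Q = [322/25 -597/25; -597/25 4391/75]
step 1: y = z − H·x̄ = [-411/25]
step 1: S = H·P̄·Hᵀ + R = [9963/25]
step 1: K = P̄·Hᵀ·S⁻¹ = [1469/9963; -3794/9963]
step 1: x' = x̄ + K·y = [4304/3321, -2633/3321]
step 1: P' = (I − K·H)·P̄ = [42005/9963 -14981/9963; -14981/9963 7523/9963]
step 2: x̄ = F·x = [-2633/1107, 1249/369]
step 2: P̄ = F·P·Fᵀ + Q = [8630/1107 -4165/369; -4165/369 1133/41]
step 2: y = z − H·x̄ = [9715/1107]
step 2: S = H·P̄·Hᵀ + R = [211193/1107]
step 2: K = P̄·Hᵀ·S⁻¹ = [28855/211193; -79278/211193]
step 2: x' = x̄ + K·y = [-249092/211193, 57329/633579]
step 2: P' = (I − K·H)·P̄ = [894295/211193 -317335/211193; -317335/211193 475891/633579]

step 0: x' = [-218/75, 31/25], P' = [749/75 -83/25; -83/25 33/25]
step 1: x' = [4304/3321, -2633/3321], P' = [42005/9963 -14981/9963; -14981/9963 7523/9963]
step 2: x' = [-249092/211193, 57329/633579], P' = [894295/211193 -317335/211193; -317335/211193 475891/633579]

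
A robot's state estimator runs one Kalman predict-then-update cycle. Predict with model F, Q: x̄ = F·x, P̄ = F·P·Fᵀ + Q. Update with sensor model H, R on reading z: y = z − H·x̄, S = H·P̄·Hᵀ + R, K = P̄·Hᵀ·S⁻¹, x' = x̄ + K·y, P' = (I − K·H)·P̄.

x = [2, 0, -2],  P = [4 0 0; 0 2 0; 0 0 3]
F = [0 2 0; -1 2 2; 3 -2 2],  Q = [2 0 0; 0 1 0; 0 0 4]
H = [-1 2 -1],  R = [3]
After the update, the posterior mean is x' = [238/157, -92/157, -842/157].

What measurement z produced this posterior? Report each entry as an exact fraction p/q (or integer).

z = [3]

x̄ = F·x = [0, -6, 2]
P̄ = F·P·Fᵀ + Q = [10 8 -8; 8 25 -8; -8 -8 60]
S = H·P̄·Hᵀ + R = [157]
K = P̄·Hᵀ·S⁻¹ = [14/157; 50/157; -68/157]
x' − x̄ = [238/157, 850/157, -1156/157] = K·y
y = (KᵀK)⁻¹·Kᵀ·(x' − x̄) = [17]
z = y + H·x̄ = [17] + [-14] = [3]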